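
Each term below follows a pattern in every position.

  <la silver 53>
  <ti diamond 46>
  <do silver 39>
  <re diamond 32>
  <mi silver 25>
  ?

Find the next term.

<fa diamond 18>

Note: runs through the solfège scale do→ti; la, ti, do, re, mi → fa.
Rank: silver, diamond, silver, diamond, silver → diamond (alternates silver ↔ diamond).
Third entry — −7 each step: 53, 46, 39, 32, 25 → 18.
So the next term is <fa diamond 18>.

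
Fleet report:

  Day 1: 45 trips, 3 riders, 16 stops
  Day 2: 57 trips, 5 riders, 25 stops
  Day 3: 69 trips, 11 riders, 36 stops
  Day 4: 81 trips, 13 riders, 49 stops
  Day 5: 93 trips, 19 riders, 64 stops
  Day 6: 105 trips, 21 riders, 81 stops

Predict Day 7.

Trips goes 45, 57, 69, 81, 93, 105 → 117 (+12 each step).
Riders: alternating steps +2, +6, +2, +6, …, so 3, 5, 11, 13, 19, 21 → 27.
Stops — perfect squares: 4², 5², 6², …: 16, 25, 36, 49, 64, 81 → 100.
So the next record is 117 trips, 27 riders, 100 stops.

117 trips, 27 riders, 100 stops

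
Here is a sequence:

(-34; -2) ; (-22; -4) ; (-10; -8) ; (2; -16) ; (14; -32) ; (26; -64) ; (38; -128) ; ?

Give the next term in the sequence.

For the first entry, +12 each step: -34, -22, -10, 2, 14, 26, 38 → 50.
Second entry: ×2 each step, so -2, -4, -8, -16, -32, -64, -128 → -256.
So the next term is (50; -256).

(50; -256)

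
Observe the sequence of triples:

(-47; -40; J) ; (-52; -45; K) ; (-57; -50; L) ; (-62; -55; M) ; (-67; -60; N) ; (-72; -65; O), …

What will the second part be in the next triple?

For the first part, −5 each step: -47, -52, -57, -62, -67, -72 → -77.
Second part — always 7 more than the first part: -40, -45, -50, -55, -60, -65 → -70.
Letter — letters move forward 1 place in the alphabet: J, K, L, M, N, O → P.

-70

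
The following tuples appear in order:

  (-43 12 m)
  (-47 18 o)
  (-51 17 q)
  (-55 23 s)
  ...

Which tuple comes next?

First coordinate: -43, -47, -51, -55 → -59 (−4 each step).
Second coordinate — alternating steps +6, −1, +6, −1, …: 12, 18, 17, 23 → 22.
Letter goes m, o, q, s → u (letters move forward 2 places in the alphabet).
Putting it together: (-59 22 u).

(-59 22 u)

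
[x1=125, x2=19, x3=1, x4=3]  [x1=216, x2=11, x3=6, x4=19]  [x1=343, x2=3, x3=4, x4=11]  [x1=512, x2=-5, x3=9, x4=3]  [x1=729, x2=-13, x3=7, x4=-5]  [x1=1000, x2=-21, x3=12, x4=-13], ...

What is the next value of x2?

-29

X1 — perfect cubes: 5³, 6³, 7³, …: 125, 216, 343, 512, 729, 1000 → 1331.
X2 goes 19, 11, 3, -5, -13, -21 → -29 (−8 each step).
X3: 1, 6, 4, 9, 7, 12 → 10 (alternating steps +5, −2, +5, −2, …).
X4: always the previous value of the x2; 3, 19, 11, 3, -5, -13 → -21.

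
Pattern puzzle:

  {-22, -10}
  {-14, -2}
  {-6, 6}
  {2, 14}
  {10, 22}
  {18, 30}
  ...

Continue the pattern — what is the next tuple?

{26, 38}

For the first part, +8 each step: -22, -14, -6, 2, 10, 18 → 26.
Second part — always 12 more than the first part: -10, -2, 6, 14, 22, 30 → 38.
Putting it together: {26, 38}.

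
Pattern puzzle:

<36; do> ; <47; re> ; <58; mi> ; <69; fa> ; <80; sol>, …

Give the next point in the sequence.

<91; la>

For the first component, +11 each step: 36, 47, 58, 69, 80 → 91.
Note: runs through the solfège scale do→ti, so do, re, mi, fa, sol → la.
Putting it together: <91; la>.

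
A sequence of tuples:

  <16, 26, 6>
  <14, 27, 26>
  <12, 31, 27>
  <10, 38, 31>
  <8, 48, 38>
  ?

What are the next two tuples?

<6, 61, 48>, <4, 77, 61>

For the first component, −2 each step: 16, 14, 12, 10, 8 → 6 → 4.
Second component goes 26, 27, 31, 38, 48 → 61 → 77 (differences are 1, 4, 7, … (increasing by 3 each time)).
Third component: always the previous value of the second component, so 6, 26, 27, 31, 38 → 48 → 61.
Putting the parts together: <6, 61, 48> and then <4, 77, 61>.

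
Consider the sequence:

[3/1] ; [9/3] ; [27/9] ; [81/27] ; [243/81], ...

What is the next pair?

First entry goes 3, 9, 27, 81, 243 → 729 (×3 each step).
Second entry: 1, 3, 9, 27, 81 → 243 (×3 each step).
Combining the parts gives [729/243].

[729/243]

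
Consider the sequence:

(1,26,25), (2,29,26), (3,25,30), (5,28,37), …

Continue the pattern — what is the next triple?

First part: each term is the sum of the two before it; 1, 2, 3, 5 → 8.
Second part goes 26, 29, 25, 28 → 24 (alternating steps +3, −4, +3, −4, …).
Third part goes 25, 26, 30, 37 → 47 (differences are 1, 4, 7, … (increasing by 3 each time)).
So the next triple is (8,24,47).

(8,24,47)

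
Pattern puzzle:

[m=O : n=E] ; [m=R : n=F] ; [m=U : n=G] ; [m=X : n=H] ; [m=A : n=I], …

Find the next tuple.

[m=D : n=J]

M: O, R, U, X, A → D (letters move forward 3 places in the alphabet, wrapping Z→A).
N: E, F, G, H, I → J (letters move forward 1 place in the alphabet).
So the next tuple is [m=D : n=J].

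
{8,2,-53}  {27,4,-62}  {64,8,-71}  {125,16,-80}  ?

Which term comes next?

For the first part, perfect cubes: 2³, 3³, 4³, …: 8, 27, 64, 125 → 216.
Second part: ×2 each step, so 2, 4, 8, 16 → 32.
Third part: -53, -62, -71, -80 → -89 (−9 each step).
Combining the parts gives {216,32,-89}.

{216,32,-89}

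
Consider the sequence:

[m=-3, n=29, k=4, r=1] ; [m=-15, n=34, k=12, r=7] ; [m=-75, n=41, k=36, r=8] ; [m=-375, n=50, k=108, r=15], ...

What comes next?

M — ×5 each step: -3, -15, -75, -375 → -1875.
N: differences are 5, 7, 9, … (increasing by 2 each time), so 29, 34, 41, 50 → 61.
K: ×3 each step; 4, 12, 36, 108 → 324.
R goes 1, 7, 8, 15 → 23 (each term is the sum of the two before it).
So the next tuple is [m=-1875, n=61, k=324, r=23].

[m=-1875, n=61, k=324, r=23]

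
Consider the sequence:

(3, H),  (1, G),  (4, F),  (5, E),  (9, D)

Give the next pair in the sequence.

For the first part, each term is the sum of the two before it: 3, 1, 4, 5, 9 → 14.
Letter: letters move back 1 place in the alphabet, so H, G, F, E, D → C.
So the next pair is (14, C).

(14, C)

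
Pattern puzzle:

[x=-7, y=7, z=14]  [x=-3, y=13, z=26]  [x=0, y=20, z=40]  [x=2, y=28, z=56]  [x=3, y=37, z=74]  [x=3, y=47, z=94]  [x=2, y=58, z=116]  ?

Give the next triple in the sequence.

X — differences are 4, 3, 2, … (decreasing by 1 each time): -7, -3, 0, 2, 3, 3, 2 → 0.
Y: differences are 6, 7, 8, … (increasing by 1 each time); 7, 13, 20, 28, 37, 47, 58 → 70.
Z goes 14, 26, 40, 56, 74, 94, 116 → 140 (always 2 × the y).
Putting it together: [x=0, y=70, z=140].

[x=0, y=70, z=140]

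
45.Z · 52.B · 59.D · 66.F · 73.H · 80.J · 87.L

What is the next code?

First component goes 45, 52, 59, 66, 73, 80, 87 → 94 (+7 each step).
Letter: Z, B, D, F, H, J, L → N (letters move forward 2 places in the alphabet, wrapping Z→A).
So the next code is 94.N.

94.N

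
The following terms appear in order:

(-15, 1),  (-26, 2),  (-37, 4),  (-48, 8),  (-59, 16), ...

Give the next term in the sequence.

(-70, 32)

First coordinate: −11 each step, so -15, -26, -37, -48, -59 → -70.
For the second coordinate, ×2 each step: 1, 2, 4, 8, 16 → 32.
So the next term is (-70, 32).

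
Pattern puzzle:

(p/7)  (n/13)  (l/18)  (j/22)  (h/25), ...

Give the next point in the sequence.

(f/27)

Letter: letters move back 2 places in the alphabet, so p, n, l, j, h → f.
Second coordinate: differences are 6, 5, 4, … (decreasing by 1 each time), so 7, 13, 18, 22, 25 → 27.
Putting it together: (f/27).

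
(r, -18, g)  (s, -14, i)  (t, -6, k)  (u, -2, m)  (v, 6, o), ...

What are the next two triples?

(w, 10, q), (x, 18, s)

First letter: r, s, t, u, v → w → x (letters move forward 1 place in the alphabet).
Second part: alternating steps +4, +8, +4, +8, …, so -18, -14, -6, -2, 6 → 10 → 18.
Second letter: g, i, k, m, o → q → s (letters move forward 2 places in the alphabet).
Putting the parts together: (w, 10, q) and then (x, 18, s).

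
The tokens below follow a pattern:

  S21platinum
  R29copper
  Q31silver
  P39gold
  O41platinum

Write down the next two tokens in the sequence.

Letter: letters move back 1 place in the alphabet, so S, R, Q, P, O → N → M.
Second component: alternating steps +8, +2, +8, +2, …; 21, 29, 31, 39, 41 → 49 → 51.
Metal: repeats platinum → copper → silver → gold; platinum, copper, silver, gold, platinum → copper → silver.
Putting the parts together: N49copper and then M51silver.

N49copper, M51silver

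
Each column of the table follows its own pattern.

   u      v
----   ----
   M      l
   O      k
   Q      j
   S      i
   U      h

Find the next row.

W  g

Column u: letters move forward 2 places in the alphabet; M, O, Q, S, U → W.
Column v: l, k, j, i, h → g (letters move back 1 place in the alphabet).
Combining the parts gives W  g.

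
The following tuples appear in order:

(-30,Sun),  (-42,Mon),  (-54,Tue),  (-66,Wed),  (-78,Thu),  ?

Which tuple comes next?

(-90,Fri)

First value: -30, -42, -54, -66, -78 → -90 (−12 each step).
Day — runs through the weekdays Mon→Sun: Sun, Mon, Tue, Wed, Thu → Fri.
Combining the parts gives (-90,Fri).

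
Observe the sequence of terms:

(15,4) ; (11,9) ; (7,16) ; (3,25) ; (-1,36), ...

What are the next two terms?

First part goes 15, 11, 7, 3, -1 → -5 → -9 (−4 each step).
For the second part, perfect squares: 2², 3², 4², …: 4, 9, 16, 25, 36 → 49 → 64.
So the next two terms are (-5,49) and (-9,64).

(-5,49), (-9,64)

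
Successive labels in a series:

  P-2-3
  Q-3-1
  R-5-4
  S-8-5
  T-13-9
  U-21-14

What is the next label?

V-34-23

Letter: letters move forward 1 place in the alphabet, so P, Q, R, S, T, U → V.
Second component: 2, 3, 5, 8, 13, 21 → 34 (each term is the sum of the two before it).
Third component: each term is the sum of the two before it, so 3, 1, 4, 5, 9, 14 → 23.
Combining the parts gives V-34-23.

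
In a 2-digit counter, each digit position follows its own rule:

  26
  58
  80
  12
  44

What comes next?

76

First digit: 2, 5, 8, 1, 4 → 7 (+3 each step, mod 10).
Second digit: +2 each step, mod 10, so 6, 8, 0, 2, 4 → 6.
So the next token is 76.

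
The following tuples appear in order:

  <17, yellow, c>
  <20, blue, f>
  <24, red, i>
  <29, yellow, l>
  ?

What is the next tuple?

First slot — differences are 3, 4, 5, … (increasing by 1 each time): 17, 20, 24, 29 → 35.
Colour: repeats yellow → blue → red, so yellow, blue, red, yellow → blue.
Letter goes c, f, i, l → o (letters move forward 3 places in the alphabet).
So the next tuple is <35, blue, o>.

<35, blue, o>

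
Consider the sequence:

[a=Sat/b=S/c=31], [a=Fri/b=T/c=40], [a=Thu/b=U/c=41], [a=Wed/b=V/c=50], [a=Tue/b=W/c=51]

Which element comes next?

[a=Mon/b=X/c=60]

A: runs backward through the weekdays Mon→Sun; Sat, Fri, Thu, Wed, Tue → Mon.
B goes S, T, U, V, W → X (letters move forward 1 place in the alphabet).
C: alternating steps +9, +1, +9, +1, …; 31, 40, 41, 50, 51 → 60.
Putting it together: [a=Mon/b=X/c=60].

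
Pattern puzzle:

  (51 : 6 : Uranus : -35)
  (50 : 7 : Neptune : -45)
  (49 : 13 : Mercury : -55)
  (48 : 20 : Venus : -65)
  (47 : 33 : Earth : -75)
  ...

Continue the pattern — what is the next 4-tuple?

First entry: 51, 50, 49, 48, 47 → 46 (−1 each step).
Second entry: 6, 7, 13, 20, 33 → 53 (each term is the sum of the two before it).
Planet: runs through the planets Mercury→Neptune, so Uranus, Neptune, Mercury, Venus, Earth → Mars.
Fourth entry: -35, -45, -55, -65, -75 → -85 (−10 each step).
Combining the parts gives (46 : 53 : Mars : -85).

(46 : 53 : Mars : -85)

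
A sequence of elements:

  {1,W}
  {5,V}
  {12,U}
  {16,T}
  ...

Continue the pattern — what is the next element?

{23,S}

First value goes 1, 5, 12, 16 → 23 (alternating steps +4, +7, +4, +7, …).
Letter goes W, V, U, T → S (letters move back 1 place in the alphabet).
Combining the parts gives {23,S}.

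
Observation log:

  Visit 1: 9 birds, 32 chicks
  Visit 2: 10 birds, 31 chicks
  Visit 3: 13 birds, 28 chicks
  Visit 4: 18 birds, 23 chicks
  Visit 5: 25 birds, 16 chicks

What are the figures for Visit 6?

Birds: differences are 1, 3, 5, … (increasing by 2 each time), so 9, 10, 13, 18, 25 → 34.
For the chicks, together with the birds always sums to 41: 32, 31, 28, 23, 16 → 7.
Putting it together: 34 birds, 7 chicks.

34 birds, 7 chicks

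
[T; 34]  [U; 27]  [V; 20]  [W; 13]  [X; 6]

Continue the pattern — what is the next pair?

[Y; -1]

Letter — letters move forward 1 place in the alphabet: T, U, V, W, X → Y.
Second component: −7 each step, so 34, 27, 20, 13, 6 → -1.
Combining the parts gives [Y; -1].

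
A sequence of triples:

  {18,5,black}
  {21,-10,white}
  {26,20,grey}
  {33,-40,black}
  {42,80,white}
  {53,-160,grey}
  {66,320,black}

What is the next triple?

First part goes 18, 21, 26, 33, 42, 53, 66 → 81 (differences are 3, 5, 7, … (increasing by 2 each time)).
Second part: 5, -10, 20, -40, 80, -160, 320 → -640 (×(-2) each step).
Shade — repeats black → white → grey: black, white, grey, black, white, grey, black → white.
Putting it together: {81,-640,white}.

{81,-640,white}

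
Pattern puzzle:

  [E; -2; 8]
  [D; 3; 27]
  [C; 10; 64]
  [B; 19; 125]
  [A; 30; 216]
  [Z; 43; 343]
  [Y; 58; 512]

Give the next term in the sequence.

[X; 75; 729]

Letter goes E, D, C, B, A, Z, Y → X (letters move back 1 place in the alphabet, wrapping A→Z).
Second value goes -2, 3, 10, 19, 30, 43, 58 → 75 (differences are 5, 7, 9, … (increasing by 2 each time)).
Third value: perfect cubes: 2³, 3³, 4³, …, so 8, 27, 64, 125, 216, 343, 512 → 729.
Combining the parts gives [X; 75; 729].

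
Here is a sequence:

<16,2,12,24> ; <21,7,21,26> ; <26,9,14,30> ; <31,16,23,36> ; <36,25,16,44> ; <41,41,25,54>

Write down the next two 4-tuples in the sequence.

<46,66,18,66>, <51,107,27,80>

First component: 16, 21, 26, 31, 36, 41 → 46 → 51 (+5 each step).
Second component — each term is the sum of the two before it: 2, 7, 9, 16, 25, 41 → 66 → 107.
Third component: 12, 21, 14, 23, 16, 25 → 18 → 27 (alternating steps +9, −7, +9, −7, …).
Fourth component goes 24, 26, 30, 36, 44, 54 → 66 → 80 (differences are 2, 4, 6, … (increasing by 2 each time)).
Putting the parts together: <46,66,18,66> and then <51,107,27,80>.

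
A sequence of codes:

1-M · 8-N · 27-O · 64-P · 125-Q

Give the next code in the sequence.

216-R

First component — perfect cubes: 1³, 2³, 3³, …: 1, 8, 27, 64, 125 → 216.
Letter: letters move forward 1 place in the alphabet; M, N, O, P, Q → R.
Combining the parts gives 216-R.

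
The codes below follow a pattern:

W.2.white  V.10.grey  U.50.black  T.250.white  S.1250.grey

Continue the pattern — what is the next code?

Letter: letters move back 1 place in the alphabet; W, V, U, T, S → R.
Second component — ×5 each step: 2, 10, 50, 250, 1250 → 6250.
For the shade, repeats white → grey → black: white, grey, black, white, grey → black.
So the next code is R.6250.black.

R.6250.black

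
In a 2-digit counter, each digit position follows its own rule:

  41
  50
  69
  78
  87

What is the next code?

96

First digit — +1 each step, mod 10: 4, 5, 6, 7, 8 → 9.
Second digit — −1 each step, mod 10: 1, 0, 9, 8, 7 → 6.
Putting it together: 96.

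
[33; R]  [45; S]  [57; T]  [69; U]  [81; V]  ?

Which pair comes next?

[93; W]

First value goes 33, 45, 57, 69, 81 → 93 (+12 each step).
For the letter, letters move forward 1 place in the alphabet: R, S, T, U, V → W.
Putting it together: [93; W].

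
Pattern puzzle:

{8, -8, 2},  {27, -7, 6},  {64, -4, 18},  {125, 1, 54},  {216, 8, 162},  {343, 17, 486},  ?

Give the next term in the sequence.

For the first value, perfect cubes: 2³, 3³, 4³, …: 8, 27, 64, 125, 216, 343 → 512.
Second value: differences are 1, 3, 5, … (increasing by 2 each time); -8, -7, -4, 1, 8, 17 → 28.
Third value: ×3 each step; 2, 6, 18, 54, 162, 486 → 1458.
Putting it together: {512, 28, 1458}.

{512, 28, 1458}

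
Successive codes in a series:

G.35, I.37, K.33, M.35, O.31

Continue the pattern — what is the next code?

Q.33

Letter: letters move forward 2 places in the alphabet; G, I, K, M, O → Q.
Second component: 35, 37, 33, 35, 31 → 33 (alternating steps +2, −4, +2, −4, …).
So the next code is Q.33.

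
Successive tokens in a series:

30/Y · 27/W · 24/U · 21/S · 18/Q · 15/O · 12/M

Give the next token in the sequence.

9/K

First component — −3 each step: 30, 27, 24, 21, 18, 15, 12 → 9.
Letter — letters move back 2 places in the alphabet: Y, W, U, S, Q, O, M → K.
So the next token is 9/K.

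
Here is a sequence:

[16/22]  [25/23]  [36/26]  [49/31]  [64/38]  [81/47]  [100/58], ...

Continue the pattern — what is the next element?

First value goes 16, 25, 36, 49, 64, 81, 100 → 121 (perfect squares: 4², 5², 6², …).
For the second value, differences are 1, 3, 5, … (increasing by 2 each time): 22, 23, 26, 31, 38, 47, 58 → 71.
Putting it together: [121/71].

[121/71]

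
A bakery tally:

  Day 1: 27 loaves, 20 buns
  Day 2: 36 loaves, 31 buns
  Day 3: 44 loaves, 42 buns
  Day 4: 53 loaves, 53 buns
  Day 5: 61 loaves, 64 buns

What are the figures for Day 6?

For the loaves, alternating steps +9, +8, +9, +8, …: 27, 36, 44, 53, 61 → 70.
Buns — +11 each step: 20, 31, 42, 53, 64 → 75.
Putting it together: 70 loaves, 75 buns.

70 loaves, 75 buns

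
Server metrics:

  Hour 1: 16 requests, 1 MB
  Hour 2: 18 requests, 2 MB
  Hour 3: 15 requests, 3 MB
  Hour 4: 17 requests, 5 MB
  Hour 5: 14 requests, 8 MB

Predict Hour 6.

Requests: 16, 18, 15, 17, 14 → 16 (alternating steps +2, −3, +2, −3, …).
MB — each term is the sum of the two before it: 1, 2, 3, 5, 8 → 13.
Combining the parts gives 16 requests, 13 MB.

16 requests, 13 MB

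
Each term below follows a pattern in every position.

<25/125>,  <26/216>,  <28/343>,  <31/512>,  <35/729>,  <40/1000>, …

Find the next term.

<46/1331>

For the first component, differences are 1, 2, 3, … (increasing by 1 each time): 25, 26, 28, 31, 35, 40 → 46.
Second component — perfect cubes: 5³, 6³, 7³, …: 125, 216, 343, 512, 729, 1000 → 1331.
So the next term is <46/1331>.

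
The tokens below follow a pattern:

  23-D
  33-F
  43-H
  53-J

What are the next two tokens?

First component — +10 each step: 23, 33, 43, 53 → 63 → 73.
Letter — letters move forward 2 places in the alphabet: D, F, H, J → L → N.
So the next two tokens are 63-L and 73-N.

63-L, 73-N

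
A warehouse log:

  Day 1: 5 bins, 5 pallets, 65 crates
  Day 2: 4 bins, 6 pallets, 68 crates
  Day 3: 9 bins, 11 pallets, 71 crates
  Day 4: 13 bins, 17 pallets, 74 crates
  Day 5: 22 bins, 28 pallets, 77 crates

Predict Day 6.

Bins: 5, 4, 9, 13, 22 → 35 (each term is the sum of the two before it).
Pallets: each term is the sum of the two before it, so 5, 6, 11, 17, 28 → 45.
For the crates, +3 each step: 65, 68, 71, 74, 77 → 80.
Combining the parts gives 35 bins, 45 pallets, 80 crates.

35 bins, 45 pallets, 80 crates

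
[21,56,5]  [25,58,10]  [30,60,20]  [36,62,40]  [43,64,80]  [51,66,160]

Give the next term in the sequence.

[60,68,320]

First slot — differences are 4, 5, 6, … (increasing by 1 each time): 21, 25, 30, 36, 43, 51 → 60.
For the second slot, +2 each step: 56, 58, 60, 62, 64, 66 → 68.
Third slot — ×2 each step: 5, 10, 20, 40, 80, 160 → 320.
Putting it together: [60,68,320].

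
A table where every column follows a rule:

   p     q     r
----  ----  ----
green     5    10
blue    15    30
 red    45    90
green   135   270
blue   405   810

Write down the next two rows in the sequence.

red  1215  2430; green  3645  7290

For the column p, repeats green → blue → red: green, blue, red, green, blue → red → green.
Column q: 5, 15, 45, 135, 405 → 1215 → 3645 (×3 each step).
Column r goes 10, 30, 90, 270, 810 → 2430 → 7290 (always 2 × the column q).
Putting the parts together: red  1215  2430 and then green  3645  7290.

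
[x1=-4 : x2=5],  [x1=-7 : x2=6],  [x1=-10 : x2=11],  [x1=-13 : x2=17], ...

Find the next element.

[x1=-16 : x2=28]

X1: −3 each step, so -4, -7, -10, -13 → -16.
For the x2, each term is the sum of the two before it: 5, 6, 11, 17 → 28.
Putting it together: [x1=-16 : x2=28].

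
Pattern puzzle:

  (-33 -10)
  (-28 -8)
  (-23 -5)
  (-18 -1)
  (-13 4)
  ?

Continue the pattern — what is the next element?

First part goes -33, -28, -23, -18, -13 → -8 (+5 each step).
Second part: -10, -8, -5, -1, 4 → 10 (differences are 2, 3, 4, … (increasing by 1 each time)).
Combining the parts gives (-8 10).

(-8 10)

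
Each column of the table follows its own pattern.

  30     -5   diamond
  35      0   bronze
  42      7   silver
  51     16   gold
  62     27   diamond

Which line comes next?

First component goes 30, 35, 42, 51, 62 → 75 (differences are 5, 7, 9, … (increasing by 2 each time)).
Second component — differences are 5, 7, 9, … (increasing by 2 each time): -5, 0, 7, 16, 27 → 40.
Rank: diamond, bronze, silver, gold, diamond → bronze (repeats diamond → bronze → silver → gold).
So the next line is 75  40  bronze.

75  40  bronze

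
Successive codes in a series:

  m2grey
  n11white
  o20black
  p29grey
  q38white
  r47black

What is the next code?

s56grey

Letter goes m, n, o, p, q, r → s (letters move forward 1 place in the alphabet).
For the second component, +9 each step: 2, 11, 20, 29, 38, 47 → 56.
Shade: repeats grey → white → black; grey, white, black, grey, white, black → grey.
Combining the parts gives s56grey.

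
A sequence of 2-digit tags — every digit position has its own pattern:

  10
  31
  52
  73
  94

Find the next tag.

15

First digit goes 1, 3, 5, 7, 9 → 1 (+2 each step, mod 10).
For the second digit, +1 each step, mod 10: 0, 1, 2, 3, 4 → 5.
So the next tag is 15.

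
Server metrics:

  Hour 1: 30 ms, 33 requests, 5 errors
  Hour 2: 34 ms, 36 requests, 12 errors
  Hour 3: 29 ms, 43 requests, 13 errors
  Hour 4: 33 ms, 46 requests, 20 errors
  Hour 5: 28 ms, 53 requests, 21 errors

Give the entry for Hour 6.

32 ms, 56 requests, 28 errors

For the ms, alternating steps +4, −5, +4, −5, …: 30, 34, 29, 33, 28 → 32.
Requests goes 33, 36, 43, 46, 53 → 56 (alternating steps +3, +7, +3, +7, …).
Errors goes 5, 12, 13, 20, 21 → 28 (alternating steps +7, +1, +7, +1, …).
So the next row is 32 ms, 56 requests, 28 errors.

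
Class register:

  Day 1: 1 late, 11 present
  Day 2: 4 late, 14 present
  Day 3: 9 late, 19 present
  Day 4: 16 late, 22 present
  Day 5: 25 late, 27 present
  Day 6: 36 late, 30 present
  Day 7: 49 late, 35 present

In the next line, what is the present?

Present: alternating steps +3, +5, +3, +5, …, so 11, 14, 19, 22, 27, 30, 35 → 38.

38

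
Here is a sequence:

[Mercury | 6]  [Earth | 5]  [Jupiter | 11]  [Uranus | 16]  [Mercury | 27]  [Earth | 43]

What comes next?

[Jupiter | 70]

Planet: repeats Mercury → Earth → Jupiter → Uranus, so Mercury, Earth, Jupiter, Uranus, Mercury, Earth → Jupiter.
Second slot — each term is the sum of the two before it: 6, 5, 11, 16, 27, 43 → 70.
So the next pair is [Jupiter | 70].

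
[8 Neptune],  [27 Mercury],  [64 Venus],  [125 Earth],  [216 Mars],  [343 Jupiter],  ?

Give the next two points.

First part: perfect cubes: 2³, 3³, 4³, …; 8, 27, 64, 125, 216, 343 → 512 → 729.
Planet — runs through the planets Mercury→Neptune: Neptune, Mercury, Venus, Earth, Mars, Jupiter → Saturn → Uranus.
Putting the parts together: [512 Saturn] and then [729 Uranus].

[512 Saturn], [729 Uranus]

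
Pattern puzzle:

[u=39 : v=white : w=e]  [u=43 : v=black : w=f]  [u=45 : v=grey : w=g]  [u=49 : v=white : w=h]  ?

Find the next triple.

U: alternating steps +4, +2, +4, +2, …, so 39, 43, 45, 49 → 51.
V — repeats white → black → grey: white, black, grey, white → black.
W: letters move forward 1 place in the alphabet; e, f, g, h → i.
Putting it together: [u=51 : v=black : w=i].

[u=51 : v=black : w=i]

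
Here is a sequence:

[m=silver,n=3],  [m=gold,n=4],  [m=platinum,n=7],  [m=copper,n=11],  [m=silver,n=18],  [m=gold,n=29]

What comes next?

M goes silver, gold, platinum, copper, silver, gold → platinum (repeats silver → gold → platinum → copper).
N goes 3, 4, 7, 11, 18, 29 → 47 (each term is the sum of the two before it).
Putting it together: [m=platinum,n=47].

[m=platinum,n=47]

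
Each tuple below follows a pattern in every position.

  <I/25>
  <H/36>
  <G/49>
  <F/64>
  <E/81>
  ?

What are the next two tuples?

Letter: letters move back 1 place in the alphabet, so I, H, G, F, E → D → C.
Second component goes 25, 36, 49, 64, 81 → 100 → 121 (perfect squares: 5², 6², 7², …).
Putting the parts together: <D/100> and then <C/121>.

<D/100>, <C/121>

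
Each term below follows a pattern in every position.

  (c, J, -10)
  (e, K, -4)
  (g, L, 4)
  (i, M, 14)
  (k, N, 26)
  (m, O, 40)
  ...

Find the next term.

(o, P, 56)

First letter: letters move forward 2 places in the alphabet; c, e, g, i, k, m → o.
Second letter: letters move forward 1 place in the alphabet, so J, K, L, M, N, O → P.
Third slot: -10, -4, 4, 14, 26, 40 → 56 (differences are 6, 8, 10, … (increasing by 2 each time)).
Putting it together: (o, P, 56).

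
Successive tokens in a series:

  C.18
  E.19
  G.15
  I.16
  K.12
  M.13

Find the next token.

O.9

For the letter, letters move forward 2 places in the alphabet: C, E, G, I, K, M → O.
Second component: alternating steps +1, −4, +1, −4, …, so 18, 19, 15, 16, 12, 13 → 9.
Putting it together: O.9.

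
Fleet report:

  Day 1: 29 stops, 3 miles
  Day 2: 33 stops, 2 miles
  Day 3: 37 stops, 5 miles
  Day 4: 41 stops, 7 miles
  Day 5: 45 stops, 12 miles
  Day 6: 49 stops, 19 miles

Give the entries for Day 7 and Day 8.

53 stops, 31 miles; 57 stops, 50 miles

Stops goes 29, 33, 37, 41, 45, 49 → 53 → 57 (+4 each step).
Miles — each term is the sum of the two before it: 3, 2, 5, 7, 12, 19 → 31 → 50.
Putting the parts together: 53 stops, 31 miles and then 57 stops, 50 miles.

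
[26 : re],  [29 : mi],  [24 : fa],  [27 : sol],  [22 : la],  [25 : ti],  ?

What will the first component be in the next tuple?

20

First component: alternating steps +3, −5, +3, −5, …, so 26, 29, 24, 27, 22, 25 → 20.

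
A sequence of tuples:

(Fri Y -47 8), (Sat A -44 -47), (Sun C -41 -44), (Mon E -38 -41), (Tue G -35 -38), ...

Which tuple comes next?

Day: runs through the weekdays Mon→Sun, so Fri, Sat, Sun, Mon, Tue → Wed.
For the letter, letters move forward 2 places in the alphabet, wrapping Z→A: Y, A, C, E, G → I.
For the third slot, +3 each step: -47, -44, -41, -38, -35 → -32.
Fourth slot: always the previous value of the third slot, so 8, -47, -44, -41, -38 → -35.
So the next tuple is (Wed I -32 -35).

(Wed I -32 -35)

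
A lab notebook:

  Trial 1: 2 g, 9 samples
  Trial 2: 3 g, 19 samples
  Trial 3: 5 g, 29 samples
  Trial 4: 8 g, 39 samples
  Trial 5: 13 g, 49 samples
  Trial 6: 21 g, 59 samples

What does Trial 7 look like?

G: each term is the sum of the two before it, so 2, 3, 5, 8, 13, 21 → 34.
Samples — +10 each step: 9, 19, 29, 39, 49, 59 → 69.
So the next line is 34 g, 69 samples.

34 g, 69 samples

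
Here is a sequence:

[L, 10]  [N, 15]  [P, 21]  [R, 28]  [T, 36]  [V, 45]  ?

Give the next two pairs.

[X, 55], [Z, 66]

Letter: letters move forward 2 places in the alphabet; L, N, P, R, T, V → X → Z.
Second value: differences are 5, 6, 7, … (increasing by 1 each time); 10, 15, 21, 28, 36, 45 → 55 → 66.
Putting the parts together: [X, 55] and then [Z, 66].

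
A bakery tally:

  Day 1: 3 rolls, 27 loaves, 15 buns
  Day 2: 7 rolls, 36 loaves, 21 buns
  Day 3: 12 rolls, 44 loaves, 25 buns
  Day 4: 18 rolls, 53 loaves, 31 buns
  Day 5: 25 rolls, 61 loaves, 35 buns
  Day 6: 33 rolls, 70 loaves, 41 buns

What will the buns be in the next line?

45

Buns: alternating steps +6, +4, +6, +4, …, so 15, 21, 25, 31, 35, 41 → 45.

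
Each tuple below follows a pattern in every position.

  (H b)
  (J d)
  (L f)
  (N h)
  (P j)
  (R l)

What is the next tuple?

(T n)

First letter — letters move forward 2 places in the alphabet: H, J, L, N, P, R → T.
Second letter: letters move forward 2 places in the alphabet, so b, d, f, h, j, l → n.
Combining the parts gives (T n).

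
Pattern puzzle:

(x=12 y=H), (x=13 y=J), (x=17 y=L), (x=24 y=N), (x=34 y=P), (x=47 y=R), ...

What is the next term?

For the x, differences are 1, 4, 7, … (increasing by 3 each time): 12, 13, 17, 24, 34, 47 → 63.
Y goes H, J, L, N, P, R → T (letters move forward 2 places in the alphabet).
Combining the parts gives (x=63 y=T).

(x=63 y=T)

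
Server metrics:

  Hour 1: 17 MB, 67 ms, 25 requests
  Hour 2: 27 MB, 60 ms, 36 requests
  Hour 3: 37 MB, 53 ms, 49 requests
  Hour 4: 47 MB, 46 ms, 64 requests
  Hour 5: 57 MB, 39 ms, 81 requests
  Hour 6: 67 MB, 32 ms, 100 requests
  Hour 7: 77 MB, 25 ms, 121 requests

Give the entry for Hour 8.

87 MB, 18 ms, 144 requests

MB: +10 each step, so 17, 27, 37, 47, 57, 67, 77 → 87.
For the ms, −7 each step: 67, 60, 53, 46, 39, 32, 25 → 18.
For the requests, perfect squares: 5², 6², 7², …: 25, 36, 49, 64, 81, 100, 121 → 144.
So the next row is 87 MB, 18 ms, 144 requests.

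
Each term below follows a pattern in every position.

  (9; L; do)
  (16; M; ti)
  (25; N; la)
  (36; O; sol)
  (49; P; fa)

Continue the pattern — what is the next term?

(64; Q; mi)

First component: perfect squares: 3², 4², 5², …; 9, 16, 25, 36, 49 → 64.
Letter: letters move forward 1 place in the alphabet; L, M, N, O, P → Q.
Note goes do, ti, la, sol, fa → mi (runs backward through the solfège scale do→ti).
So the next term is (64; Q; mi).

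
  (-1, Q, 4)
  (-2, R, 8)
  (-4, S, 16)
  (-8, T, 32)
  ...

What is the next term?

(-16, U, 64)

First component: -1, -2, -4, -8 → -16 (×2 each step).
Letter — letters move forward 1 place in the alphabet: Q, R, S, T → U.
Third component: ×2 each step, so 4, 8, 16, 32 → 64.
Combining the parts gives (-16, U, 64).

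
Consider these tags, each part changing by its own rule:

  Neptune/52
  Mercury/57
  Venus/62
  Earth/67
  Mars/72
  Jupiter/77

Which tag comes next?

Planet goes Neptune, Mercury, Venus, Earth, Mars, Jupiter → Saturn (runs through the planets Mercury→Neptune).
Second component — +5 each step: 52, 57, 62, 67, 72, 77 → 82.
Combining the parts gives Saturn/82.

Saturn/82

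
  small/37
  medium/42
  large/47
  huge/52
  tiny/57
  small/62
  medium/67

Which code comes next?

Size goes small, medium, large, huge, tiny, small, medium → large (repeats small → medium → large → huge → tiny).
Second component: +5 each step, so 37, 42, 47, 52, 57, 62, 67 → 72.
Combining the parts gives large/72.

large/72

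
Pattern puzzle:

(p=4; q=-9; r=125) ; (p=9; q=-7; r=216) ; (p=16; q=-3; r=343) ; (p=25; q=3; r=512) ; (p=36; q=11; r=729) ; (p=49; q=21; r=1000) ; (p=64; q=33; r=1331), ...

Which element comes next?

(p=81; q=47; r=1728)

P: 4, 9, 16, 25, 36, 49, 64 → 81 (perfect squares: 2², 3², 4², …).
Q: -9, -7, -3, 3, 11, 21, 33 → 47 (differences are 2, 4, 6, … (increasing by 2 each time)).
R: perfect cubes: 5³, 6³, 7³, …, so 125, 216, 343, 512, 729, 1000, 1331 → 1728.
Putting it together: (p=81; q=47; r=1728).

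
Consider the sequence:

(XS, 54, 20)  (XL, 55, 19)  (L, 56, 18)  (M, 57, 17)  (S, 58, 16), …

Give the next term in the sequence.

Size: runs backward through clothing sizes XS→XL; XS, XL, L, M, S → XS.
Second coordinate — +1 each step: 54, 55, 56, 57, 58 → 59.
For the third coordinate, together with the second coordinate always sums to 74: 20, 19, 18, 17, 16 → 15.
Putting it together: (XS, 59, 15).

(XS, 59, 15)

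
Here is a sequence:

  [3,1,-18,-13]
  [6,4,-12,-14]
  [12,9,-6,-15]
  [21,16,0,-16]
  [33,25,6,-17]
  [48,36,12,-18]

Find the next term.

First value: differences are 3, 6, 9, … (increasing by 3 each time), so 3, 6, 12, 21, 33, 48 → 66.
Second value: 1, 4, 9, 16, 25, 36 → 49 (perfect squares: 1², 2², 3², …).
Third value — +6 each step: -18, -12, -6, 0, 6, 12 → 18.
Fourth value: −1 each step; -13, -14, -15, -16, -17, -18 → -19.
Putting it together: [66,49,18,-19].

[66,49,18,-19]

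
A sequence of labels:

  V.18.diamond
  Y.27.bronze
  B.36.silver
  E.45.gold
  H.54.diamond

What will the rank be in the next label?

For the rank, repeats diamond → bronze → silver → gold: diamond, bronze, silver, gold, diamond → bronze.

bronze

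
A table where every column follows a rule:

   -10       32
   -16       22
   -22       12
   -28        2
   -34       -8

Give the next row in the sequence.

For the first component, −6 each step: -10, -16, -22, -28, -34 → -40.
Second component: 32, 22, 12, 2, -8 → -18 (−10 each step).
Combining the parts gives -40  -18.

-40  -18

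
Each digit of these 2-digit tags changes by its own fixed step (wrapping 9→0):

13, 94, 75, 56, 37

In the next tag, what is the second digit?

Second digit: +1 each step, mod 10; 3, 4, 5, 6, 7 → 8.

8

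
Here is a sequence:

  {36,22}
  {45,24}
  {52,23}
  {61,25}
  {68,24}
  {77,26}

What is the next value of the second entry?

25

Second entry: alternating steps +2, −1, +2, −1, …; 22, 24, 23, 25, 24, 26 → 25.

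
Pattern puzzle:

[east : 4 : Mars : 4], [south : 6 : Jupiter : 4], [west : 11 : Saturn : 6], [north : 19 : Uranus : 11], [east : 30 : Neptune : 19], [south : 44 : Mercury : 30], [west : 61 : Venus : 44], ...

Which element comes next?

Direction: repeats east → south → west → north; east, south, west, north, east, south, west → north.
Second part: differences are 2, 5, 8, … (increasing by 3 each time); 4, 6, 11, 19, 30, 44, 61 → 81.
Planet goes Mars, Jupiter, Saturn, Uranus, Neptune, Mercury, Venus → Earth (runs through the planets Mercury→Neptune).
Fourth part: always the previous value of the second part; 4, 4, 6, 11, 19, 30, 44 → 61.
Putting it together: [north : 81 : Earth : 61].

[north : 81 : Earth : 61]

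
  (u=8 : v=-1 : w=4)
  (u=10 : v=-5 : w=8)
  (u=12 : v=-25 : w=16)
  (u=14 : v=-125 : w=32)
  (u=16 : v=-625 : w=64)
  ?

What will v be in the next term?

-3125

V: ×5 each step, so -1, -5, -25, -125, -625 → -3125.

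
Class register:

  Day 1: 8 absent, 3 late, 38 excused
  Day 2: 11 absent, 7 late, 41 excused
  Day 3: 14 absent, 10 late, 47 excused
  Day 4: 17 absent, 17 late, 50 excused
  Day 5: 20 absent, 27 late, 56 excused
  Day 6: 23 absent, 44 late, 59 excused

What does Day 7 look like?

26 absent, 71 late, 65 excused

Absent: +3 each step; 8, 11, 14, 17, 20, 23 → 26.
For the late, each term is the sum of the two before it: 3, 7, 10, 17, 27, 44 → 71.
For the excused, alternating steps +3, +6, +3, +6, …: 38, 41, 47, 50, 56, 59 → 65.
Putting it together: 26 absent, 71 late, 65 excused.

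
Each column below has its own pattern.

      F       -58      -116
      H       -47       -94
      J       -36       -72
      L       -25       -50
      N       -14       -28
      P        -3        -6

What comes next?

Letter — letters move forward 2 places in the alphabet: F, H, J, L, N, P → R.
Second component: +11 each step, so -58, -47, -36, -25, -14, -3 → 8.
Third component: always 2 × the second component, so -116, -94, -72, -50, -28, -6 → 16.
Combining the parts gives R  8  16.

R  8  16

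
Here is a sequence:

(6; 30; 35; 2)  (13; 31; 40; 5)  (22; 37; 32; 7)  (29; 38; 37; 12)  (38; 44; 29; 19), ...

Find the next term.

(45; 45; 34; 31)

First coordinate: alternating steps +7, +9, +7, +9, …, so 6, 13, 22, 29, 38 → 45.
Second coordinate — alternating steps +1, +6, +1, +6, …: 30, 31, 37, 38, 44 → 45.
Third coordinate goes 35, 40, 32, 37, 29 → 34 (alternating steps +5, −8, +5, −8, …).
Fourth coordinate: 2, 5, 7, 12, 19 → 31 (each term is the sum of the two before it).
So the next term is (45; 45; 34; 31).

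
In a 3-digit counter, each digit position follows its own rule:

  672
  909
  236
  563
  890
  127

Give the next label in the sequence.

First digit: 6, 9, 2, 5, 8, 1 → 4 (+3 each step, mod 10).
Second digit: +3 each step, mod 10; 7, 0, 3, 6, 9, 2 → 5.
Third digit — −3 each step, mod 10: 2, 9, 6, 3, 0, 7 → 4.
Combining the parts gives 454.

454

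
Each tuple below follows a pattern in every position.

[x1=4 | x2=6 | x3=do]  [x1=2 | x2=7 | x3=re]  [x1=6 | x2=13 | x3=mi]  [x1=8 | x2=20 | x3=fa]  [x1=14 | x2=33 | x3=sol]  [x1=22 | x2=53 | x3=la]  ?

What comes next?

[x1=36 | x2=86 | x3=ti]

X1: each term is the sum of the two before it; 4, 2, 6, 8, 14, 22 → 36.
X2: each term is the sum of the two before it, so 6, 7, 13, 20, 33, 53 → 86.
X3 goes do, re, mi, fa, sol, la → ti (runs through the solfège scale do→ti).
Putting it together: [x1=36 | x2=86 | x3=ti].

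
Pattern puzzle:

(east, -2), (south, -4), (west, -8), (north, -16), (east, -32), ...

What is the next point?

(south, -64)

For the direction, repeats east → south → west → north: east, south, west, north, east → south.
Second component: ×2 each step; -2, -4, -8, -16, -32 → -64.
Putting it together: (south, -64).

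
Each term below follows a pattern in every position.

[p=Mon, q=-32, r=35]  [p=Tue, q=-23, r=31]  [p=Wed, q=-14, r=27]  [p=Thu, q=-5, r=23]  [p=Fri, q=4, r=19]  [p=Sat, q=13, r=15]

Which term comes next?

[p=Sun, q=22, r=11]

P goes Mon, Tue, Wed, Thu, Fri, Sat → Sun (runs through the weekdays Mon→Sun).
Q: +9 each step, so -32, -23, -14, -5, 4, 13 → 22.
R: −4 each step; 35, 31, 27, 23, 19, 15 → 11.
So the next term is [p=Sun, q=22, r=11].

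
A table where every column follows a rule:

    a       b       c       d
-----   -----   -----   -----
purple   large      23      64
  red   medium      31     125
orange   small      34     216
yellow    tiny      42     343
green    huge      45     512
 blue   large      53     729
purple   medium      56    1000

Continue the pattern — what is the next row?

For the column a, repeats purple → red → orange → yellow → green → blue: purple, red, orange, yellow, green, blue, purple → red.
Column b: repeats large → medium → small → tiny → huge; large, medium, small, tiny, huge, large, medium → small.
Column c: 23, 31, 34, 42, 45, 53, 56 → 64 (alternating steps +8, +3, +8, +3, …).
Column d: 64, 125, 216, 343, 512, 729, 1000 → 1331 (perfect cubes: 4³, 5³, 6³, …).
So the next row is red  small  64  1331.

red  small  64  1331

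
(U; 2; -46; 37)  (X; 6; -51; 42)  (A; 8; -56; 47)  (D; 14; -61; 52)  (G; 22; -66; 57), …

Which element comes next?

Letter: U, X, A, D, G → J (letters move forward 3 places in the alphabet, wrapping Z→A).
For the second part, each term is the sum of the two before it: 2, 6, 8, 14, 22 → 36.
Third part: -46, -51, -56, -61, -66 → -71 (−5 each step).
Fourth part — together with the third part always sums to -9: 37, 42, 47, 52, 57 → 62.
Combining the parts gives (J; 36; -71; 62).

(J; 36; -71; 62)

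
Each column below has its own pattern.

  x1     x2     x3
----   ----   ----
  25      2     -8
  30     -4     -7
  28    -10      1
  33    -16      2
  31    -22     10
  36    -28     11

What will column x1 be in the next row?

34

Column x1: alternating steps +5, −2, +5, −2, …; 25, 30, 28, 33, 31, 36 → 34.
Column x2: −6 each step; 2, -4, -10, -16, -22, -28 → -34.
Column x3 goes -8, -7, 1, 2, 10, 11 → 19 (alternating steps +1, +8, +1, +8, …).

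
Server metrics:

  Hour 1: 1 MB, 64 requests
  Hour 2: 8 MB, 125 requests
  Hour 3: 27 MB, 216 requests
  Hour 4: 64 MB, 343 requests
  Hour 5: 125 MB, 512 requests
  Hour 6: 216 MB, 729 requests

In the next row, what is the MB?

MB — perfect cubes: 1³, 2³, 3³, …: 1, 8, 27, 64, 125, 216 → 343.

343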